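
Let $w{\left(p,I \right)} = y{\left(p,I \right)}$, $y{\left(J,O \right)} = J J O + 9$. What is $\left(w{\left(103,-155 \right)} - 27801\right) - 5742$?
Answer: $-1677929$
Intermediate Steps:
$y{\left(J,O \right)} = 9 + O J^{2}$ ($y{\left(J,O \right)} = J^{2} O + 9 = O J^{2} + 9 = 9 + O J^{2}$)
$w{\left(p,I \right)} = 9 + I p^{2}$
$\left(w{\left(103,-155 \right)} - 27801\right) - 5742 = \left(\left(9 - 155 \cdot 103^{2}\right) - 27801\right) - 5742 = \left(\left(9 - 1644395\right) - 27801\right) - 5742 = \left(-1644386 - 27801\right) - 5742 = -1672187 - 5742 = -1677929$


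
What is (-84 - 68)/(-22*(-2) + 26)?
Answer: -76/35 ≈ -2.1714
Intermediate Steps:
(-84 - 68)/(-22*(-2) + 26) = -152/(44 + 26) = -152/70 = -152*1/70 = -76/35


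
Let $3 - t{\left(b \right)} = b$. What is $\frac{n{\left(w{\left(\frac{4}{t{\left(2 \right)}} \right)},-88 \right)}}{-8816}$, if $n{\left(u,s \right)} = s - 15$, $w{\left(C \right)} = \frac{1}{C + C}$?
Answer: $\frac{103}{8816} \approx 0.011683$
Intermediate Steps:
$t{\left(b \right)} = 3 - b$
$w{\left(C \right)} = \frac{1}{2 C}$
$n{\left(u,s \right)} = -15 + s$
$\frac{n{\left(w{\left(\frac{4}{t{\left(2 \right)}} \right)},-88 \right)}}{-8816} = \frac{-15 - 88}{-8816} = \left(-103\right) \left(- \frac{1}{8816}\right) = \frac{103}{8816}$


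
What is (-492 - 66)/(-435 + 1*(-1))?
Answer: 279/218 ≈ 1.2798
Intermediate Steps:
(-492 - 66)/(-435 + 1*(-1)) = -558/(-435 - 1) = -558/(-436) = -558*(-1/436) = 279/218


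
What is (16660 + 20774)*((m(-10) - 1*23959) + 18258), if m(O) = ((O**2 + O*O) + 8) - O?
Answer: -205250622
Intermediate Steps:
m(O) = 8 - O + 2*O**2 (m(O) = ((O**2 + O**2) + 8) - O = (2*O**2 + 8) - O = (8 + 2*O**2) - O = 8 - O + 2*O**2)
(16660 + 20774)*((m(-10) - 1*23959) + 18258) = (16660 + 20774)*(((8 - 1*(-10) + 2*(-10)**2) - 1*23959) + 18258) = 37434*(((8 + 10 + 2*100) - 23959) + 18258) = 37434*(((8 + 10 + 200) - 23959) + 18258) = 37434*((218 - 23959) + 18258) = 37434*(-23741 + 18258) = 37434*(-5483) = -205250622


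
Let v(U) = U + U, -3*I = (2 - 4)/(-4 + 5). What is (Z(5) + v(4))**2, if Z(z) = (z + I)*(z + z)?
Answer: 37636/9 ≈ 4181.8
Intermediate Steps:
I = 2/3 (I = -(2 - 4)/(3*(-4 + 5)) = -(-2)/(3*1) = -(-2)/3 = -1/3*(-2) = 2/3 ≈ 0.66667)
v(U) = 2*U
Z(z) = 2*z*(2/3 + z) (Z(z) = (z + 2/3)*(z + z) = (2/3 + z)*(2*z) = 2*z*(2/3 + z))
(Z(5) + v(4))**2 = ((2/3)*5*(2 + 3*5) + 2*4)**2 = ((2/3)*5*(2 + 15) + 8)**2 = ((2/3)*5*17 + 8)**2 = (170/3 + 8)**2 = (194/3)**2 = 37636/9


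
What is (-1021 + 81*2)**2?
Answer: 737881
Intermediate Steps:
(-1021 + 81*2)**2 = (-1021 + 162)**2 = (-859)**2 = 737881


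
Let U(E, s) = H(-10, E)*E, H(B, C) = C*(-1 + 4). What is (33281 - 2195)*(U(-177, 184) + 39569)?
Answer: 4151721816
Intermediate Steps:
H(B, C) = 3*C (H(B, C) = C*3 = 3*C)
U(E, s) = 3*E**2 (U(E, s) = (3*E)*E = 3*E**2)
(33281 - 2195)*(U(-177, 184) + 39569) = (33281 - 2195)*(3*(-177)**2 + 39569) = 31086*(3*31329 + 39569) = 31086*(93987 + 39569) = 31086*133556 = 4151721816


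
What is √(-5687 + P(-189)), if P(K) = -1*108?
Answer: I*√5795 ≈ 76.125*I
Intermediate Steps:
P(K) = -108
√(-5687 + P(-189)) = √(-5687 - 108) = √(-5795) = I*√5795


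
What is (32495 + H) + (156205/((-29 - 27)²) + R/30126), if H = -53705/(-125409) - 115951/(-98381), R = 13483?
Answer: 301089822762702199281/9250962450151744 ≈ 32547.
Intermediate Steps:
H = 19824850564/12337862829 (H = -53705*(-1/125409) - 115951*(-1/98381) = 53705/125409 + 115951/98381 = 19824850564/12337862829 ≈ 1.6068)
(32495 + H) + (156205/((-29 - 27)²) + R/30126) = (32495 + 19824850564/12337862829) + (156205/((-29 - 27)²) + 13483/30126) = 400938677478919/12337862829 + (156205/((-56)²) + 13483*(1/30126)) = 400938677478919/12337862829 + (156205/3136 + 13483/30126) = 400938677478919/12337862829 + (156205*(1/3136) + 13483/30126) = 400938677478919/12337862829 + (22315/448 + 13483/30126) = 400938677478919/12337862829 + 339151037/6748224 = 301089822762702199281/9250962450151744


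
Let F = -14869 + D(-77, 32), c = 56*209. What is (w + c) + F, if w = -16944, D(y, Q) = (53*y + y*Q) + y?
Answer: -26731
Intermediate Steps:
D(y, Q) = 54*y + Q*y (D(y, Q) = (53*y + Q*y) + y = 54*y + Q*y)
c = 11704
F = -21491 (F = -14869 - 77*(54 + 32) = -14869 - 77*86 = -14869 - 6622 = -21491)
(w + c) + F = (-16944 + 11704) - 21491 = -5240 - 21491 = -26731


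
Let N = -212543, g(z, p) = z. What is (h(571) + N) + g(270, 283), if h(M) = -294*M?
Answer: -380147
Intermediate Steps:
(h(571) + N) + g(270, 283) = (-294*571 - 212543) + 270 = (-167874 - 212543) + 270 = -380417 + 270 = -380147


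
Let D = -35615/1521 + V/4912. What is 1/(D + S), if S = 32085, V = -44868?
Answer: 1867788/59867181703 ≈ 3.1199e-5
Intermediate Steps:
D = -60796277/1867788 (D = -35615/1521 - 44868/4912 = -35615*1/1521 - 44868*1/4912 = -35615/1521 - 11217/1228 = -60796277/1867788 ≈ -32.550)
1/(D + S) = 1/(-60796277/1867788 + 32085) = 1/(59867181703/1867788) = 1867788/59867181703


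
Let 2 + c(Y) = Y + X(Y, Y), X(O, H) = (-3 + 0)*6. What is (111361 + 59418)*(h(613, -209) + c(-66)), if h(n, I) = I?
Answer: -50379805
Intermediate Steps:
X(O, H) = -18 (X(O, H) = -3*6 = -18)
c(Y) = -20 + Y (c(Y) = -2 + (Y - 18) = -2 + (-18 + Y) = -20 + Y)
(111361 + 59418)*(h(613, -209) + c(-66)) = (111361 + 59418)*(-209 + (-20 - 66)) = 170779*(-209 - 86) = 170779*(-295) = -50379805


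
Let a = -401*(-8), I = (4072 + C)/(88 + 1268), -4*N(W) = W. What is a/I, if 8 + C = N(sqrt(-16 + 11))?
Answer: 94285840384/88085847 + 5800064*I*sqrt(5)/88085847 ≈ 1070.4 + 0.14724*I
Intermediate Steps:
N(W) = -W/4
C = -8 - I*sqrt(5)/4 (C = -8 - sqrt(-16 + 11)/4 = -8 - I*sqrt(5)/4 ≈ -8.0 - 0.55902*I)
I = 1016/339 - I*sqrt(5)/5424 (I = (4072 + (-8 - I*sqrt(5)/4))/(88 + 1268) = (4064 - I*sqrt(5)/4)/1356 = (4064 - I*sqrt(5)/4)*(1/1356) = 1016/339 - I*sqrt(5)/5424 ≈ 2.9971 - 0.00041225*I)
a = 3208
a/I = 3208/(1016/339 - I*sqrt(5)/5424)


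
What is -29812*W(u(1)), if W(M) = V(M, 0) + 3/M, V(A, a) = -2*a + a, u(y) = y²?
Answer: -89436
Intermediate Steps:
V(A, a) = -a
W(M) = 3/M (W(M) = -1*0 + 3/M = 0 + 3/M = 3/M)
-29812*W(u(1)) = -89436/(1²) = -89436/1 = -89436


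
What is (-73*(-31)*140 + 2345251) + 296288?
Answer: 2958359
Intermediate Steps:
(-73*(-31)*140 + 2345251) + 296288 = (2263*140 + 2345251) + 296288 = (316820 + 2345251) + 296288 = 2662071 + 296288 = 2958359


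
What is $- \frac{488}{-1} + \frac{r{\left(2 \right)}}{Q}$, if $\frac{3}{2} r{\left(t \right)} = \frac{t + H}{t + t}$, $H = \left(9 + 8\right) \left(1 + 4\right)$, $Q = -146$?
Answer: $\frac{142467}{292} \approx 487.9$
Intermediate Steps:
$H = 85$ ($H = 17 \cdot 5 = 85$)
$r{\left(t \right)} = \frac{85 + t}{3 t}$ ($r{\left(t \right)} = \frac{2 \frac{t + 85}{t + t}}{3} = \frac{2 \frac{85 + t}{2 t}}{3} = \frac{85 + t}{3 t}$)
$- \frac{488}{-1} + \frac{r{\left(2 \right)}}{Q} = - \frac{488}{-1} + \frac{\frac{1}{3} \cdot \frac{1}{2} \left(85 + 2\right)}{-146} = \left(-488\right) \left(-1\right) + \frac{1}{3} \cdot \frac{1}{2} \cdot 87 \left(- \frac{1}{146}\right) = 488 + \frac{29}{2} \left(- \frac{1}{146}\right) = 488 - \frac{29}{292} = \frac{142467}{292}$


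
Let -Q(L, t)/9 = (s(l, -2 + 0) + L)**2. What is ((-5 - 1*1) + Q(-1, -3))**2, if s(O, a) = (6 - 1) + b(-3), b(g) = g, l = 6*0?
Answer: 225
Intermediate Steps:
l = 0
s(O, a) = 2 (s(O, a) = (6 - 1) - 3 = 5 - 3 = 2)
Q(L, t) = -9*(2 + L)**2
((-5 - 1*1) + Q(-1, -3))**2 = ((-5 - 1*1) - 9*(2 - 1)**2)**2 = ((-5 - 1) - 9*1**2)**2 = (-6 - 9*1)**2 = (-6 - 9)**2 = (-15)**2 = 225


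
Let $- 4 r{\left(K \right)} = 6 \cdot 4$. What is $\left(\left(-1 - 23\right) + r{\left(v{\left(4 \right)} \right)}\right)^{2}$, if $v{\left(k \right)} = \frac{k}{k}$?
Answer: $900$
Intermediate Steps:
$v{\left(k \right)} = 1$
$r{\left(K \right)} = -6$ ($r{\left(K \right)} = - \frac{6 \cdot 4}{4} = \left(- \frac{1}{4}\right) 24 = -6$)
$\left(\left(-1 - 23\right) + r{\left(v{\left(4 \right)} \right)}\right)^{2} = \left(\left(-1 - 23\right) - 6\right)^{2} = \left(-24 - 6\right)^{2} = \left(-30\right)^{2} = 900$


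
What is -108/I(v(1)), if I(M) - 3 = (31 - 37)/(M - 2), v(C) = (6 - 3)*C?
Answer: 36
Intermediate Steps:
v(C) = 3*C
I(M) = 3 - 6/(-2 + M) (I(M) = 3 + (31 - 37)/(M - 2) = 3 - 6/(-2 + M))
-108/I(v(1)) = -108*(-2 + 3*1)/(3*(-4 + 3*1)) = -108*(-2 + 3)/(3*(-4 + 3)) = -108/(3*(-1)/1) = -108/(3*1*(-1)) = -108/(-3) = -108*(-⅓) = 36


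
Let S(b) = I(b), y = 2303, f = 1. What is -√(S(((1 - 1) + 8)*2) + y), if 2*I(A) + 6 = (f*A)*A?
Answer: -2*√607 ≈ -49.275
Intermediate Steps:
I(A) = -3 + A²/2 (I(A) = -3 + ((1*A)*A)/2 = -3 + (A*A)/2 = -3 + A²/2)
S(b) = -3 + b²/2
-√(S(((1 - 1) + 8)*2) + y) = -√((-3 + (((1 - 1) + 8)*2)²/2) + 2303) = -√((-3 + ((0 + 8)*2)²/2) + 2303) = -√((-3 + (8*2)²/2) + 2303) = -√((-3 + (½)*16²) + 2303) = -√((-3 + (½)*256) + 2303) = -√((-3 + 128) + 2303) = -√(125 + 2303) = -√2428 = -2*√607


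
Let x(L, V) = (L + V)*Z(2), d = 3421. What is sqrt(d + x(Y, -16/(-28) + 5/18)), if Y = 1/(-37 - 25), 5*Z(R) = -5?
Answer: sqrt(1449470162)/651 ≈ 58.482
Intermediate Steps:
Z(R) = -1 (Z(R) = (1/5)*(-5) = -1)
Y = -1/62 (Y = 1/(-62) = -1/62 ≈ -0.016129)
x(L, V) = -L - V (x(L, V) = (L + V)*(-1) = -L - V)
sqrt(d + x(Y, -16/(-28) + 5/18)) = sqrt(3421 + (-1*(-1/62) - (-16/(-28) + 5/18))) = sqrt(3421 + (1/62 - (-16*(-1/28) + 5*(1/18)))) = sqrt(3421 + (1/62 - (4/7 + 5/18))) = sqrt(3421 + (1/62 - 1*107/126)) = sqrt(3421 + (1/62 - 107/126)) = sqrt(3421 - 1627/1953) = sqrt(6679586/1953) = sqrt(1449470162)/651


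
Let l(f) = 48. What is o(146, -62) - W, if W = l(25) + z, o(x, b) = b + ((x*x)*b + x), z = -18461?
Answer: -1303095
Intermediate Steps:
o(x, b) = b + x + b*x² (o(x, b) = b + (x²*b + x) = b + (b*x² + x) = b + (x + b*x²) = b + x + b*x²)
W = -18413 (W = 48 - 18461 = -18413)
o(146, -62) - W = (-62 + 146 - 62*146²) - 1*(-18413) = (-62 + 146 - 62*21316) + 18413 = (-62 + 146 - 1321592) + 18413 = -1321508 + 18413 = -1303095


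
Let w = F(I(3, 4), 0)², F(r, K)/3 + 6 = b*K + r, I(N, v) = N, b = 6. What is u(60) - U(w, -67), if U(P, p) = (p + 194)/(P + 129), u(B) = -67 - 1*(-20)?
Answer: -9997/210 ≈ -47.605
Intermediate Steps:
u(B) = -47 (u(B) = -67 + 20 = -47)
F(r, K) = -18 + 3*r + 18*K (F(r, K) = -18 + 3*(6*K + r) = -18 + 3*(r + 6*K) = -18 + (3*r + 18*K) = -18 + 3*r + 18*K)
w = 81 (w = (-18 + 3*3 + 18*0)² = (-18 + 9 + 0)² = (-9)² = 81)
U(P, p) = (194 + p)/(129 + P)
u(60) - U(w, -67) = -47 - (194 - 67)/(129 + 81) = -47 - 127/210 = -9997/210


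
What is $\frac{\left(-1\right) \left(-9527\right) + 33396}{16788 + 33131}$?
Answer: $\frac{42923}{49919} \approx 0.85985$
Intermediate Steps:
$\frac{\left(-1\right) \left(-9527\right) + 33396}{16788 + 33131} = \frac{9527 + 33396}{49919} = 42923 \cdot \frac{1}{49919} = \frac{42923}{49919}$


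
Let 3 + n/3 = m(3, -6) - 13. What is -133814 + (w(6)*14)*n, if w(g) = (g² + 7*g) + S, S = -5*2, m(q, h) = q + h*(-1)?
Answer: -153806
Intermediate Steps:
m(q, h) = q - h
S = -10
w(g) = -10 + g² + 7*g (w(g) = (g² + 7*g) - 10 = -10 + g² + 7*g)
n = -21 (n = -9 + 3*((3 - 1*(-6)) - 13) = -9 + 3*((3 + 6) - 13) = -9 + 3*(9 - 13) = -9 + 3*(-4) = -9 - 12 = -21)
-133814 + (w(6)*14)*n = -133814 + ((-10 + 6² + 7*6)*14)*(-21) = -133814 + ((-10 + 36 + 42)*14)*(-21) = -133814 + (68*14)*(-21) = -133814 + 952*(-21) = -133814 - 19992 = -153806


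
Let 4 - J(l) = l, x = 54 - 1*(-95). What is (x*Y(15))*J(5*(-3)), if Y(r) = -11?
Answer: -31141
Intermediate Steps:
x = 149 (x = 54 + 95 = 149)
J(l) = 4 - l
(x*Y(15))*J(5*(-3)) = (149*(-11))*(4 - 5*(-3)) = -1639*(4 - 1*(-15)) = -1639*(4 + 15) = -1639*19 = -31141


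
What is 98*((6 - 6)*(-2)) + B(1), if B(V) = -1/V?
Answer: -1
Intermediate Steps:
98*((6 - 6)*(-2)) + B(1) = 98*((6 - 6)*(-2)) - 1/1 = 98*(0*(-2)) - 1*1 = 98*0 - 1 = 0 - 1 = -1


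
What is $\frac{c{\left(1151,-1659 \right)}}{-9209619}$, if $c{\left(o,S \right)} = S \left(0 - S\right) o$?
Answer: $\frac{351986159}{1023291} \approx 343.97$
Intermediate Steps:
$c{\left(o,S \right)} = - o S^{2}$ ($c{\left(o,S \right)} = S \left(- S\right) o = - S^{2} o = - o S^{2}$)
$\frac{c{\left(1151,-1659 \right)}}{-9209619} = \frac{\left(-1\right) 1151 \left(-1659\right)^{2}}{-9209619} = \left(-1\right) 1151 \cdot 2752281 \left(- \frac{1}{9209619}\right) = \left(-3167875431\right) \left(- \frac{1}{9209619}\right) = \frac{351986159}{1023291}$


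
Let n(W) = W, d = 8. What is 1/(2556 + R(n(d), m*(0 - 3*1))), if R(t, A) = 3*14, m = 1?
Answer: 1/2598 ≈ 0.00038491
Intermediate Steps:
R(t, A) = 42
1/(2556 + R(n(d), m*(0 - 3*1))) = 1/(2556 + 42) = 1/2598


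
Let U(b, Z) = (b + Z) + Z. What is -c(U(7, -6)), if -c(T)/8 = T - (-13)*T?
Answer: -560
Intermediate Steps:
U(b, Z) = b + 2*Z (U(b, Z) = (Z + b) + Z = b + 2*Z)
c(T) = -112*T (c(T) = -8*(T - (-13)*T) = -8*(T + 13*T) = -112*T)
-c(U(7, -6)) = -(-112)*(7 + 2*(-6)) = -(-112)*(7 - 12) = -(-112)*(-5) = -1*560 = -560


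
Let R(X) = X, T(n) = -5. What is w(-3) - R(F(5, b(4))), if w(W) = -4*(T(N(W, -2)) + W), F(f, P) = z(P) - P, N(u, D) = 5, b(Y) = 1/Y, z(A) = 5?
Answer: 109/4 ≈ 27.250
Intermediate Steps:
F(f, P) = 5 - P
w(W) = 20 - 4*W (w(W) = -4*(-5 + W) = 20 - 4*W)
w(-3) - R(F(5, b(4))) = (20 - 4*(-3)) - (5 - 1/4) = (20 + 12) - (5 - 1*¼) = 32 - (5 - ¼) = 32 - 1*19/4 = 32 - 19/4 = 109/4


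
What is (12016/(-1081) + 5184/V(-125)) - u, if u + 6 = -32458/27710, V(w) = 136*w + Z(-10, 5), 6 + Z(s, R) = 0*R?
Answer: -541132377263/127351599265 ≈ -4.2491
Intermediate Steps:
Z(s, R) = -6 (Z(s, R) = -6 + 0*R = -6 + 0 = -6)
V(w) = -6 + 136*w (V(w) = 136*w - 6 = -6 + 136*w)
u = -99359/13855 (u = -6 - 32458/27710 = -6 - 32458*1/27710 = -6 - 16229/13855 = -99359/13855 ≈ -7.1713)
(12016/(-1081) + 5184/V(-125)) - u = (12016/(-1081) + 5184/(-6 + 136*(-125))) - 1*(-99359/13855) = (12016*(-1/1081) + 5184/(-6 - 17000)) + 99359/13855 = (-12016/1081 + 5184/(-17006)) + 99359/13855 = (-12016/1081 + 5184*(-1/17006)) + 99359/13855 = (-12016/1081 - 2592/8503) + 99359/13855 = -104974000/9191743 + 99359/13855 = -541132377263/127351599265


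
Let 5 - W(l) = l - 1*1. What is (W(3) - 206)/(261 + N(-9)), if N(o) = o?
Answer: -29/36 ≈ -0.80556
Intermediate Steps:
W(l) = 6 - l (W(l) = 5 - (l - 1*1) = 5 - (l - 1) = 5 - (-1 + l) = 5 + (1 - l) = 6 - l)
(W(3) - 206)/(261 + N(-9)) = ((6 - 1*3) - 206)/(261 - 9) = ((6 - 3) - 206)/252 = (3 - 206)*(1/252) = -203*1/252 = -29/36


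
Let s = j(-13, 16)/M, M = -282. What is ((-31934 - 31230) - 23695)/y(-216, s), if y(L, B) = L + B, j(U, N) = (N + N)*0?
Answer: 3217/8 ≈ 402.13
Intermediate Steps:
j(U, N) = 0 (j(U, N) = (2*N)*0 = 0)
s = 0 (s = 0/(-282) = 0*(-1/282) = 0)
y(L, B) = B + L
((-31934 - 31230) - 23695)/y(-216, s) = ((-31934 - 31230) - 23695)/(0 - 216) = (-63164 - 23695)/(-216) = -86859*(-1/216) = 3217/8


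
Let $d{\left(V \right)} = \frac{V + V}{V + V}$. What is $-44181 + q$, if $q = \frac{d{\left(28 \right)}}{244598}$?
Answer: $- \frac{10806584237}{244598} \approx -44181.0$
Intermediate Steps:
$d{\left(V \right)} = 1$ ($d{\left(V \right)} = \frac{2 V}{2 V} = 2 V \frac{1}{2 V} = 1$)
$q = \frac{1}{244598}$ ($q = 1 \cdot \frac{1}{244598} = \frac{1}{244598} \approx 4.0883 \cdot 10^{-6}$)
$-44181 + q = -44181 + \frac{1}{244598} = - \frac{10806584237}{244598}$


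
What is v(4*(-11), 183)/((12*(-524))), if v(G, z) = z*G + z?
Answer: 2623/2096 ≈ 1.2514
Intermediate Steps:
v(G, z) = z + G*z (v(G, z) = G*z + z = z + G*z)
v(4*(-11), 183)/((12*(-524))) = (183*(1 + 4*(-11)))/((12*(-524))) = (183*(1 - 44))/(-6288) = (183*(-43))*(-1/6288) = -7869*(-1/6288) = 2623/2096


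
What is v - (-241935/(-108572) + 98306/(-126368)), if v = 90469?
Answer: 155152147187947/1715003312 ≈ 90468.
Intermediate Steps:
v - (-241935/(-108572) + 98306/(-126368)) = 90469 - (-241935/(-108572) + 98306/(-126368)) = 90469 - (-241935*(-1/108572) + 98306*(-1/126368)) = 90469 - (241935/108572 - 49153/63184) = 90469 - 1*2487445381/1715003312 = 90469 - 2487445381/1715003312 = 155152147187947/1715003312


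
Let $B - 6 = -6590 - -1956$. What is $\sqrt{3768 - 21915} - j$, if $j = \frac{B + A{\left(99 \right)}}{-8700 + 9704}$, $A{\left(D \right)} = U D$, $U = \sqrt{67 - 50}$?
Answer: $\frac{1157}{251} - \frac{99 \sqrt{17}}{1004} + i \sqrt{18147} \approx 4.203 + 134.71 i$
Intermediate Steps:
$U = \sqrt{17} \approx 4.1231$
$A{\left(D \right)} = D \sqrt{17}$ ($A{\left(D \right)} = \sqrt{17} D = D \sqrt{17}$)
$B = -4628$ ($B = 6 - 4634 = -4628$)
$j = - \frac{1157}{251} + \frac{99 \sqrt{17}}{1004}$ ($j = \frac{-4628 + 99 \sqrt{17}}{-8700 + 9704} = \frac{-4628 + 99 \sqrt{17}}{1004} = \left(-4628 + 99 \sqrt{17}\right) \frac{1}{1004} = - \frac{1157}{251} + \frac{99 \sqrt{17}}{1004} \approx -4.203$)
$\sqrt{3768 - 21915} - j = \sqrt{3768 - 21915} - \left(- \frac{1157}{251} + \frac{99 \sqrt{17}}{1004}\right) = \sqrt{-18147} + \left(\frac{1157}{251} - \frac{99 \sqrt{17}}{1004}\right) = i \sqrt{18147} + \left(\frac{1157}{251} - \frac{99 \sqrt{17}}{1004}\right) = \frac{1157}{251} - \frac{99 \sqrt{17}}{1004} + i \sqrt{18147}$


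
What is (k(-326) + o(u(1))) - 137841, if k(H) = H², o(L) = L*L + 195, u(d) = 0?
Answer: -31370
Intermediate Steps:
o(L) = 195 + L² (o(L) = L² + 195 = 195 + L²)
(k(-326) + o(u(1))) - 137841 = ((-326)² + (195 + 0²)) - 137841 = (106276 + (195 + 0)) - 137841 = (106276 + 195) - 137841 = 106471 - 137841 = -31370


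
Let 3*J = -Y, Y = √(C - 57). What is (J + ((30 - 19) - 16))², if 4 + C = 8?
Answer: 172/9 + 10*I*√53/3 ≈ 19.111 + 24.267*I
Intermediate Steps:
C = 4 (C = -4 + 8 = 4)
Y = I*√53 (Y = √(4 - 57) = √(-53) = I*√53 ≈ 7.2801*I)
J = -I*√53/3 (J = (-I*√53)/3 = -I*√53/3 ≈ -2.4267*I)
(J + ((30 - 19) - 16))² = (-I*√53/3 + ((30 - 19) - 16))² = (-I*√53/3 + (11 - 16))² = (-I*√53/3 - 5)² = (-5 - I*√53/3)²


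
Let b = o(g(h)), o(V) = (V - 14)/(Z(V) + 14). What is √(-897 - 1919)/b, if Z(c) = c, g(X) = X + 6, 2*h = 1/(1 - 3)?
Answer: -1264*I*√11/33 ≈ -127.04*I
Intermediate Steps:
h = -¼ (h = 1/(2*(1 - 3)) = (½)/(-2) = (½)*(-½) = -¼ ≈ -0.25000)
g(X) = 6 + X
o(V) = (-14 + V)/(14 + V) (o(V) = (V - 14)/(V + 14) = (-14 + V)/(14 + V))
b = -33/79 (b = (-14 + (6 - ¼))/(14 + (6 - ¼)) = (-14 + 23/4)/(14 + 23/4) = -33/4/(79/4) = (4/79)*(-33/4) = -33/79 ≈ -0.41772)
√(-897 - 1919)/b = √(-897 - 1919)/(-33/79) = √(-2816)*(-79/33) = (16*I*√11)*(-79/33) = -1264*I*√11/33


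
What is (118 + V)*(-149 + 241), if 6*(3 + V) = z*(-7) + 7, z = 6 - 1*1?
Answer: 30452/3 ≈ 10151.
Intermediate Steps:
z = 5 (z = 6 - 1 = 5)
V = -23/3 (V = -3 + (5*(-7) + 7)/6 = -3 + (-35 + 7)/6 = -3 + (⅙)*(-28) = -3 - 14/3 = -23/3 ≈ -7.6667)
(118 + V)*(-149 + 241) = (118 - 23/3)*(-149 + 241) = (331/3)*92 = 30452/3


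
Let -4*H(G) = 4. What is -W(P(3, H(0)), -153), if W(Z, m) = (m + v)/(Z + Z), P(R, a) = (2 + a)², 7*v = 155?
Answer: 458/7 ≈ 65.429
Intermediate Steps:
v = 155/7 (v = (⅐)*155 = 155/7 ≈ 22.143)
H(G) = -1 (H(G) = -¼*4 = -1)
W(Z, m) = (155/7 + m)/(2*Z) (W(Z, m) = (m + 155/7)/(Z + Z) = (155/7 + m)/((2*Z)) = (155/7 + m)*(1/(2*Z)) = (155/7 + m)/(2*Z))
-W(P(3, H(0)), -153) = -(155 + 7*(-153))/(14*((2 - 1)²)) = -(155 - 1071)/(14*(1²)) = -(-916)/(14*1) = -(-916)/14 = -1*(-458/7) = 458/7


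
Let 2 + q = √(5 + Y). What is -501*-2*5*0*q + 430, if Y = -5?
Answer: 430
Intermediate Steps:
q = -2 (q = -2 + √(5 - 5) = -2 + √0 = -2 + 0 = -2)
-501*-2*5*0*q + 430 = -501*-2*5*0*(-2) + 430 = -501*(-10*0)*(-2) + 430 = -0*(-2) + 430 = -501*0 + 430 = 0 + 430 = 430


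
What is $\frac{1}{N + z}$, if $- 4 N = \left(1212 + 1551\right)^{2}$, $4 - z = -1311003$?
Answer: $- \frac{4}{2390141} \approx -1.6735 \cdot 10^{-6}$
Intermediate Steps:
$z = 1311007$ ($z = 4 - -1311003 = 4 + 1311003 = 1311007$)
$N = - \frac{7634169}{4}$ ($N = - \frac{\left(1212 + 1551\right)^{2}}{4} = - \frac{2763^{2}}{4} = \left(- \frac{1}{4}\right) 7634169 = - \frac{7634169}{4} \approx -1.9085 \cdot 10^{6}$)
$\frac{1}{N + z} = \frac{1}{- \frac{7634169}{4} + 1311007} = \frac{1}{- \frac{2390141}{4}} = - \frac{4}{2390141}$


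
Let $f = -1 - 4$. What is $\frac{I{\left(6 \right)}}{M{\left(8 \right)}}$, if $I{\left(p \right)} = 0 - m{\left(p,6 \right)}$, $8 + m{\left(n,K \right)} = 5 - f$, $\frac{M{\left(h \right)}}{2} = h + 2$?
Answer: $- \frac{1}{10} \approx -0.1$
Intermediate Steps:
$f = -5$
$M{\left(h \right)} = 4 + 2 h$ ($M{\left(h \right)} = 2 \left(h + 2\right) = 2 \left(2 + h\right) = 4 + 2 h$)
$m{\left(n,K \right)} = 2$ ($m{\left(n,K \right)} = -8 + \left(5 - -5\right) = -8 + \left(5 + 5\right) = -8 + 10 = 2$)
$I{\left(p \right)} = -2$ ($I{\left(p \right)} = 0 - 2 = -2$)
$\frac{I{\left(6 \right)}}{M{\left(8 \right)}} = - \frac{2}{4 + 2 \cdot 8} = - \frac{2}{4 + 16} = - \frac{2}{20} = \left(-2\right) \frac{1}{20} = - \frac{1}{10}$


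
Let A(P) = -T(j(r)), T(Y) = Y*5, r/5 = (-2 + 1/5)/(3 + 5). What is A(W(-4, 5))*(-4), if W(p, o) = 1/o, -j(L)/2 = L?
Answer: 45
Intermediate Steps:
r = -9/8 (r = 5*((-2 + 1/5)/(3 + 5)) = 5*((-2 + ⅕)/8) = 5*(-9/5*⅛) = 5*(-9/40) = -9/8 ≈ -1.1250)
j(L) = -2*L
T(Y) = 5*Y
A(P) = -45/4 (A(P) = -5*(-2*(-9/8)) = -5*9/4 = -1*45/4 = -45/4)
A(W(-4, 5))*(-4) = -45/4*(-4) = 45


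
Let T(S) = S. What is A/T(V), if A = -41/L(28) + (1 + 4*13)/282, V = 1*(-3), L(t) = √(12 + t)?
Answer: -53/846 + 41*√10/60 ≈ 2.0982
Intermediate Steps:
V = -3
A = 53/282 - 41*√10/20 (A = -41/√(12 + 28) + (1 + 4*13)/282 = -41*√10/20 + (1 + 52)*(1/282) = -41*√10/20 + 53*(1/282) = -41*√10/20 + 53/282 = 53/282 - 41*√10/20 ≈ -6.2947)
A/T(V) = (53/282 - 41*√10/20)/(-3) = (53/282 - 41*√10/20)*(-⅓) = -53/846 + 41*√10/60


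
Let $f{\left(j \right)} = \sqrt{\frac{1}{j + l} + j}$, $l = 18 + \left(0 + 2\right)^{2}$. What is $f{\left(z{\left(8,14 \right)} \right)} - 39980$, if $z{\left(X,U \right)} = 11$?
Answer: $-39980 + \frac{2 \sqrt{3003}}{33} \approx -39977.0$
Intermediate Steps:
$l = 22$ ($l = 18 + 2^{2} = 18 + 4 = 22$)
$f{\left(j \right)} = \sqrt{j + \frac{1}{22 + j}}$ ($f{\left(j \right)} = \sqrt{\frac{1}{j + 22} + j} = \sqrt{\frac{1}{22 + j} + j} = \sqrt{j + \frac{1}{22 + j}}$)
$f{\left(z{\left(8,14 \right)} \right)} - 39980 = \sqrt{\frac{1 + 11 \left(22 + 11\right)}{22 + 11}} - 39980 = \sqrt{\frac{1 + 11 \cdot 33}{33}} - 39980 = \sqrt{\frac{1 + 363}{33}} - 39980 = \sqrt{\frac{1}{33} \cdot 364} - 39980 = \sqrt{\frac{364}{33}} - 39980 = \frac{2 \sqrt{3003}}{33} - 39980 = -39980 + \frac{2 \sqrt{3003}}{33}$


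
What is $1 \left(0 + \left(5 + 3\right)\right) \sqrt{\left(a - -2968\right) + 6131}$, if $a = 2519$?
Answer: $8 \sqrt{11618} \approx 862.29$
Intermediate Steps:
$1 \left(0 + \left(5 + 3\right)\right) \sqrt{\left(a - -2968\right) + 6131} = 1 \left(0 + \left(5 + 3\right)\right) \sqrt{\left(2519 - -2968\right) + 6131} = 1 \left(0 + 8\right) \sqrt{\left(2519 + 2968\right) + 6131} = 1 \cdot 8 \sqrt{5487 + 6131} = 8 \sqrt{11618}$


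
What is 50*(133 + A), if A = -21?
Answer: 5600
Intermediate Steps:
50*(133 + A) = 50*(133 - 21) = 50*112 = 5600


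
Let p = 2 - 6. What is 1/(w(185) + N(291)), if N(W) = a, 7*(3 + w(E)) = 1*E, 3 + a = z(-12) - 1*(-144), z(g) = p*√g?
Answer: 8057/1334209 + 392*I*√3/1334209 ≈ 0.0060388 + 0.00050889*I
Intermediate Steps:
p = -4
z(g) = -4*√g
a = 141 - 8*I*√3 (a = -3 + (-8*I*√3 - 1*(-144)) = -3 + (-8*I*√3 + 144) = -3 + (144 - 8*I*√3) = 141 - 8*I*√3 ≈ 141.0 - 13.856*I)
w(E) = -3 + E/7 (w(E) = -3 + (1*E)/7 = -3 + E/7)
N(W) = 141 - 8*I*√3
1/(w(185) + N(291)) = 1/((-3 + (⅐)*185) + (141 - 8*I*√3)) = 1/((-3 + 185/7) + (141 - 8*I*√3)) = 1/(164/7 + (141 - 8*I*√3)) = 1/(1151/7 - 8*I*√3)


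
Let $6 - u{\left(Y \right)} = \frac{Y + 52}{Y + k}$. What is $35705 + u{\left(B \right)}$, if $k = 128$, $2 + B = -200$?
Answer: $\frac{1321232}{37} \approx 35709.0$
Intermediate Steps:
$B = -202$ ($B = -2 - 200 = -202$)
$u{\left(Y \right)} = 6 - \frac{52 + Y}{128 + Y}$ ($u{\left(Y \right)} = 6 - \frac{Y + 52}{Y + 128} = 6 - \frac{52 + Y}{128 + Y}$)
$35705 + u{\left(B \right)} = 35705 + \frac{716 + 5 \left(-202\right)}{128 - 202} = 35705 + \frac{716 - 1010}{-74} = 35705 - - \frac{147}{37} = 35705 + \frac{147}{37} = \frac{1321232}{37}$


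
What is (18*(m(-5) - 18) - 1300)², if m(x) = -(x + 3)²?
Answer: 2876416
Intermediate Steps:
m(x) = -(3 + x)²
(18*(m(-5) - 18) - 1300)² = (18*(-(3 - 5)² - 18) - 1300)² = (18*(-1*(-2)² - 18) - 1300)² = (18*(-1*4 - 18) - 1300)² = (18*(-4 - 18) - 1300)² = (18*(-22) - 1300)² = (-396 - 1300)² = (-1696)² = 2876416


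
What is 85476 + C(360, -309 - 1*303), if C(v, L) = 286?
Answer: 85762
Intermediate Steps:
85476 + C(360, -309 - 1*303) = 85476 + 286 = 85762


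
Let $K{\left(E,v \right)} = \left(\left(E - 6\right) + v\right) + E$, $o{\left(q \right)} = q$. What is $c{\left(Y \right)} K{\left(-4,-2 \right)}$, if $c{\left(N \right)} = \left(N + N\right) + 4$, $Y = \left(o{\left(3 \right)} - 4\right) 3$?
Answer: $32$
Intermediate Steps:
$K{\left(E,v \right)} = -6 + v + 2 E$ ($K{\left(E,v \right)} = \left(\left(E - 6\right) + v\right) + E = \left(\left(-6 + E\right) + v\right) + E = \left(-6 + E + v\right) + E = -6 + v + 2 E$)
$Y = -3$ ($Y = \left(3 - 4\right) 3 = \left(-1\right) 3 = -3$)
$c{\left(N \right)} = 4 + 2 N$ ($c{\left(N \right)} = 2 N + 4 = 4 + 2 N$)
$c{\left(Y \right)} K{\left(-4,-2 \right)} = \left(4 + 2 \left(-3\right)\right) \left(-6 - 2 + 2 \left(-4\right)\right) = \left(4 - 6\right) \left(-6 - 2 - 8\right) = \left(-2\right) \left(-16\right) = 32$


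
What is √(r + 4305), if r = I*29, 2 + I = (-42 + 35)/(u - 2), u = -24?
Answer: 25*√4602/26 ≈ 65.229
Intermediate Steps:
I = -45/26 (I = -2 + (-42 + 35)/(-24 - 2) = -2 - 7/(-26) = -2 - 7*(-1/26) = -2 + 7/26 = -45/26 ≈ -1.7308)
r = -1305/26 (r = -45/26*29 = -1305/26 ≈ -50.192)
√(r + 4305) = √(-1305/26 + 4305) = √(110625/26) = 25*√4602/26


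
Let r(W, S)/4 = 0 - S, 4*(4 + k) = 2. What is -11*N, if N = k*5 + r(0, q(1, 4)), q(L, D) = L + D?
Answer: 825/2 ≈ 412.50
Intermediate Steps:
k = -7/2 (k = -4 + (¼)*2 = -4 + ½ = -7/2 ≈ -3.5000)
q(L, D) = D + L
r(W, S) = -4*S (r(W, S) = 4*(0 - S) = 4*(-S) = -4*S)
N = -75/2 (N = -7/2*5 - 4*(4 + 1) = -35/2 - 4*5 = -35/2 - 20 = -75/2 ≈ -37.500)
-11*N = -11*(-75/2) = 825/2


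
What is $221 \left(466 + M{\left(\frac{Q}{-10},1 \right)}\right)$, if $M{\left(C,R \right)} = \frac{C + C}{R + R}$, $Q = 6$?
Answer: $\frac{514267}{5} \approx 1.0285 \cdot 10^{5}$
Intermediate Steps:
$M{\left(C,R \right)} = \frac{C}{R}$ ($M{\left(C,R \right)} = \frac{2 C}{2 R} = 2 C \frac{1}{2 R} = \frac{C}{R}$)
$221 \left(466 + M{\left(\frac{Q}{-10},1 \right)}\right) = 221 \left(466 + \frac{6 \frac{1}{-10}}{1}\right) = 221 \left(466 + 6 \left(- \frac{1}{10}\right) 1\right) = 221 \left(466 - \frac{3}{5}\right) = 221 \cdot \frac{2327}{5} = \frac{514267}{5}$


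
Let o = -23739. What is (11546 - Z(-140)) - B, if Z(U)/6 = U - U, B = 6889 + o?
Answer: 28396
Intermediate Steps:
B = -16850 (B = 6889 - 23739 = -16850)
Z(U) = 0 (Z(U) = 6*(U - U) = 6*0 = 0)
(11546 - Z(-140)) - B = (11546 - 1*0) - 1*(-16850) = (11546 + 0) + 16850 = 11546 + 16850 = 28396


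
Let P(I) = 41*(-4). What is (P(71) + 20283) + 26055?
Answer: 46174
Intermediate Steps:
P(I) = -164
(P(71) + 20283) + 26055 = (-164 + 20283) + 26055 = 20119 + 26055 = 46174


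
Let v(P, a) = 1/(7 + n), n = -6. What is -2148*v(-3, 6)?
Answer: -2148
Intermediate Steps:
v(P, a) = 1 (v(P, a) = 1/(7 - 6) = 1/1 = 1)
-2148*v(-3, 6) = -2148*1 = -2148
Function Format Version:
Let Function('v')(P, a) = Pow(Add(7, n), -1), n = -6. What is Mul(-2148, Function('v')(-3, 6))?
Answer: -2148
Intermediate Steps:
Function('v')(P, a) = 1 (Function('v')(P, a) = Pow(Add(7, -6), -1) = Pow(1, -1) = 1)
Mul(-2148, Function('v')(-3, 6)) = Mul(-2148, 1) = -2148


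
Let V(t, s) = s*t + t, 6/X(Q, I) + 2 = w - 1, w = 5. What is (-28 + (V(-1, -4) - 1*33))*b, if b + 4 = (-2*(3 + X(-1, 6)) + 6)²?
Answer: -1856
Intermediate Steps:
X(Q, I) = 3 (X(Q, I) = 6/(-2 + (5 - 1)) = 6/(-2 + 4) = 6/2 = 6*(½) = 3)
V(t, s) = t + s*t
b = 32 (b = -4 + (-2*(3 + 3) + 6)² = -4 + (-2*6 + 6)² = -4 + (-12 + 6)² = -4 + (-6)² = -4 + 36 = 32)
(-28 + (V(-1, -4) - 1*33))*b = (-28 + (-(1 - 4) - 1*33))*32 = (-28 + (-1*(-3) - 33))*32 = (-28 + (3 - 33))*32 = (-28 - 30)*32 = -58*32 = -1856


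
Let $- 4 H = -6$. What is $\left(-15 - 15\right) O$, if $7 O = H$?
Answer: $- \frac{45}{7} \approx -6.4286$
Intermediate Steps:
$H = \frac{3}{2}$ ($H = \left(- \frac{1}{4}\right) \left(-6\right) = \frac{3}{2} \approx 1.5$)
$O = \frac{3}{14}$ ($O = \frac{1}{7} \cdot \frac{3}{2} = \frac{3}{14} \approx 0.21429$)
$\left(-15 - 15\right) O = \left(-15 - 15\right) \frac{3}{14} = \left(-30\right) \frac{3}{14} = - \frac{45}{7}$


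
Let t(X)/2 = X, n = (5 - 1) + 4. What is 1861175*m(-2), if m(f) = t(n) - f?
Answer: 33501150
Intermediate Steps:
n = 8 (n = 4 + 4 = 8)
t(X) = 2*X
m(f) = 16 - f (m(f) = 2*8 - f = 16 - f)
1861175*m(-2) = 1861175*(16 - 1*(-2)) = 1861175*(16 + 2) = 1861175*18 = 33501150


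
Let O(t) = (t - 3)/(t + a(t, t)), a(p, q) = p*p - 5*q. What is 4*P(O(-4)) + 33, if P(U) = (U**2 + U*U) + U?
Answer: 4161/128 ≈ 32.508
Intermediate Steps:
a(p, q) = p**2 - 5*q
O(t) = (-3 + t)/(t**2 - 4*t) (O(t) = (t - 3)/(t + (t**2 - 5*t)) = (-3 + t)/(t**2 - 4*t))
P(U) = U + 2*U**2 (P(U) = (U**2 + U**2) + U = 2*U**2 + U = U + 2*U**2)
4*P(O(-4)) + 33 = 4*(((-3 - 4)/((-4)*(-4 - 4)))*(1 + 2*((-3 - 4)/((-4)*(-4 - 4))))) + 33 = 4*((-1/4*(-7)/(-8))*(1 + 2*(-1/4*(-7)/(-8)))) + 33 = 4*((-1/4*(-1/8)*(-7))*(1 + 2*(-1/4*(-1/8)*(-7)))) + 33 = 4*(-7*(1 + 2*(-7/32))/32) + 33 = 4*(-7*(1 - 7/16)/32) + 33 = 4*(-7/32*9/16) + 33 = 4*(-63/512) + 33 = -63/128 + 33 = 4161/128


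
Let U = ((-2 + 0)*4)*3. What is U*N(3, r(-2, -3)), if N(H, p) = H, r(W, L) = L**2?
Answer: -72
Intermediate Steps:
U = -24 (U = -2*4*3 = -8*3 = -24)
U*N(3, r(-2, -3)) = -24*3 = -72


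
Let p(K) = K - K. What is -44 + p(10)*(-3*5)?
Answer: -44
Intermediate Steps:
p(K) = 0
-44 + p(10)*(-3*5) = -44 + 0*(-3*5) = -44 + 0*(-15) = -44 + 0 = -44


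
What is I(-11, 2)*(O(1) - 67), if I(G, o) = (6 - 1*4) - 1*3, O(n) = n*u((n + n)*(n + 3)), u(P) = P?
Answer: 59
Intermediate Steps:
O(n) = 2*n²*(3 + n) (O(n) = n*((n + n)*(n + 3)) = n*((2*n)*(3 + n)) = n*(2*n*(3 + n)) = 2*n²*(3 + n))
I(G, o) = -1 (I(G, o) = (6 - 4) - 3 = 2 - 3 = -1)
I(-11, 2)*(O(1) - 67) = -(2*1²*(3 + 1) - 67) = -(2*1*4 - 67) = -(8 - 67) = -1*(-59) = 59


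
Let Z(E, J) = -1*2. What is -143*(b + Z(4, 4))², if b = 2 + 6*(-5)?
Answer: -128700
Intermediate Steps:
Z(E, J) = -2
b = -28 (b = 2 - 30 = -28)
-143*(b + Z(4, 4))² = -143*(-28 - 2)² = -143*(-30)² = -143*900 = -128700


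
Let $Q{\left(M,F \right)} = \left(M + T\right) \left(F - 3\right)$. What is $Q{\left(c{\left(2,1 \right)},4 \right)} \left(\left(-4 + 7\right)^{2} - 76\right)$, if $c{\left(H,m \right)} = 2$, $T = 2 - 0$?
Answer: $-268$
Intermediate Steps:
$T = 2$ ($T = 2 + 0 = 2$)
$Q{\left(M,F \right)} = \left(-3 + F\right) \left(2 + M\right)$ ($Q{\left(M,F \right)} = \left(M + 2\right) \left(F - 3\right) = \left(2 + M\right) \left(-3 + F\right) = \left(-3 + F\right) \left(2 + M\right)$)
$Q{\left(c{\left(2,1 \right)},4 \right)} \left(\left(-4 + 7\right)^{2} - 76\right) = \left(-6 - 6 + 2 \cdot 4 + 4 \cdot 2\right) \left(\left(-4 + 7\right)^{2} - 76\right) = \left(-6 - 6 + 8 + 8\right) \left(3^{2} - 76\right) = 4 \left(9 - 76\right) = 4 \left(-67\right) = -268$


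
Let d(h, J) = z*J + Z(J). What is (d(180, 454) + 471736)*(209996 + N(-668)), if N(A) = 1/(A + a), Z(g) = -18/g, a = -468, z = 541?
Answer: 38845998384245655/257872 ≈ 1.5064e+11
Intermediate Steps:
N(A) = 1/(-468 + A) (N(A) = 1/(A - 468) = 1/(-468 + A))
d(h, J) = -18/J + 541*J (d(h, J) = 541*J - 18/J = -18/J + 541*J)
(d(180, 454) + 471736)*(209996 + N(-668)) = ((-18/454 + 541*454) + 471736)*(209996 + 1/(-468 - 668)) = ((-18*1/454 + 245614) + 471736)*(209996 + 1/(-1136)) = ((-9/227 + 245614) + 471736)*(209996 - 1/1136) = (55754369/227 + 471736)*(238555455/1136) = (162838441/227)*(238555455/1136) = 38845998384245655/257872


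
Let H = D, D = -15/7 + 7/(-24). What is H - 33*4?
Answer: -22585/168 ≈ -134.43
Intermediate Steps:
D = -409/168 (D = -15*⅐ + 7*(-1/24) = -15/7 - 7/24 = -409/168 ≈ -2.4345)
H = -409/168 ≈ -2.4345
H - 33*4 = -409/168 - 33*4 = -409/168 - 132 = -22585/168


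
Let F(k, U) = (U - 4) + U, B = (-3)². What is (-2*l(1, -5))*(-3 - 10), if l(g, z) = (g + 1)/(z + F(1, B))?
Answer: 52/9 ≈ 5.7778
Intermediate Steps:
B = 9
F(k, U) = -4 + 2*U (F(k, U) = (-4 + U) + U = -4 + 2*U)
l(g, z) = (1 + g)/(14 + z) (l(g, z) = (g + 1)/(z + (-4 + 2*9)) = (1 + g)/(z + (-4 + 18)) = (1 + g)/(z + 14) = (1 + g)/(14 + z))
(-2*l(1, -5))*(-3 - 10) = (-2*(1 + 1)/(14 - 5))*(-3 - 10) = -2*2/9*(-13) = -4/9*(-13) = 52/9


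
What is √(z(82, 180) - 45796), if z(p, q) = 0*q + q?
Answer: 4*I*√2851 ≈ 213.58*I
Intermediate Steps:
z(p, q) = q (z(p, q) = 0 + q = q)
√(z(82, 180) - 45796) = √(180 - 45796) = √(-45616) = 4*I*√2851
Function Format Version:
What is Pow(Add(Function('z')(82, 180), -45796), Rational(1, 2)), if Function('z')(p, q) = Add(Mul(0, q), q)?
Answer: Mul(4, I, Pow(2851, Rational(1, 2))) ≈ Mul(213.58, I)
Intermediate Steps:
Function('z')(p, q) = q (Function('z')(p, q) = Add(0, q) = q)
Pow(Add(Function('z')(82, 180), -45796), Rational(1, 2)) = Pow(Add(180, -45796), Rational(1, 2)) = Pow(-45616, Rational(1, 2)) = Mul(4, I, Pow(2851, Rational(1, 2)))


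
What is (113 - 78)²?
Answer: 1225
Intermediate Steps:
(113 - 78)² = 35² = 1225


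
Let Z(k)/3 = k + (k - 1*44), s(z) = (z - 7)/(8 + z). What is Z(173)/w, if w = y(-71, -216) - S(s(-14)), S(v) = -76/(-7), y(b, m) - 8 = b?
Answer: -6342/517 ≈ -12.267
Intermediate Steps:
y(b, m) = 8 + b
s(z) = (-7 + z)/(8 + z)
S(v) = 76/7 (S(v) = -76*(-⅐) = 76/7)
Z(k) = -132 + 6*k (Z(k) = 3*(k + (k - 1*44)) = 3*(k + (k - 44)) = 3*(k + (-44 + k)) = 3*(-44 + 2*k) = -132 + 6*k)
w = -517/7 (w = (8 - 71) - 1*76/7 = -63 - 76/7 = -517/7 ≈ -73.857)
Z(173)/w = (-132 + 6*173)/(-517/7) = (-132 + 1038)*(-7/517) = 906*(-7/517) = -6342/517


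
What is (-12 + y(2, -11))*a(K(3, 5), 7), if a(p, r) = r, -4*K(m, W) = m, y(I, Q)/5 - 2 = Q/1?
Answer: -399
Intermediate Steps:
y(I, Q) = 10 + 5*Q (y(I, Q) = 10 + 5*(Q/1) = 10 + 5*(Q*1) = 10 + 5*Q)
K(m, W) = -m/4
(-12 + y(2, -11))*a(K(3, 5), 7) = (-12 + (10 + 5*(-11)))*7 = (-12 + (10 - 55))*7 = (-12 - 45)*7 = -57*7 = -399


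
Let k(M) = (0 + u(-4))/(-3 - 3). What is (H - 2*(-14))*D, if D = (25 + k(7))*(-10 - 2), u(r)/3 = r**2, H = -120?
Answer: 18768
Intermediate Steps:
u(r) = 3*r**2
k(M) = -8 (k(M) = (0 + 3*(-4)**2)/(-3 - 3) = (0 + 3*16)/(-6) = (0 + 48)*(-1/6) = 48*(-1/6) = -8)
D = -204 (D = (25 - 8)*(-10 - 2) = 17*(-12) = -204)
(H - 2*(-14))*D = (-120 - 2*(-14))*(-204) = (-120 + 28)*(-204) = -92*(-204) = 18768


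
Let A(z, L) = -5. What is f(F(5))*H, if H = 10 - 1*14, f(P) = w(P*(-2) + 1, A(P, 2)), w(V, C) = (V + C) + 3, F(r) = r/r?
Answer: 12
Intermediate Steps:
F(r) = 1
w(V, C) = 3 + C + V (w(V, C) = (C + V) + 3 = 3 + C + V)
f(P) = -1 - 2*P (f(P) = 3 - 5 + (P*(-2) + 1) = 3 - 5 + (-2*P + 1) = 3 - 5 + (1 - 2*P) = -1 - 2*P)
H = -4 (H = 10 - 14 = -4)
f(F(5))*H = (-1 - 2*1)*(-4) = (-1 - 2)*(-4) = -3*(-4) = 12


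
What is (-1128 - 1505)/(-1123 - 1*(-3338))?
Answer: -2633/2215 ≈ -1.1887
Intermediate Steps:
(-1128 - 1505)/(-1123 - 1*(-3338)) = -2633/(-1123 + 3338) = -2633/2215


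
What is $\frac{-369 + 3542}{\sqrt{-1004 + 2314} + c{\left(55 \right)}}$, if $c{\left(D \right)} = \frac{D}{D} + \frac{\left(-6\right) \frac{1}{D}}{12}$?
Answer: $- \frac{38044270}{15839119} + \frac{38393300 \sqrt{1310}}{15839119} \approx 85.33$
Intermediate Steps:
$c{\left(D \right)} = 1 - \frac{1}{2 D}$ ($c{\left(D \right)} = 1 + - \frac{6}{D} \frac{1}{12} = 1 - \frac{1}{2 D}$)
$\frac{-369 + 3542}{\sqrt{-1004 + 2314} + c{\left(55 \right)}} = \frac{-369 + 3542}{\sqrt{-1004 + 2314} + \frac{- \frac{1}{2} + 55}{55}} = \frac{3173}{\sqrt{1310} + \frac{1}{55} \cdot \frac{109}{2}} = \frac{3173}{\sqrt{1310} + \frac{109}{110}} = \frac{3173}{\frac{109}{110} + \sqrt{1310}}$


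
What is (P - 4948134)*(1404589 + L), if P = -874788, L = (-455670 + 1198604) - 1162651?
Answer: -5734832835984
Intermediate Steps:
L = -419717 (L = 742934 - 1162651 = -419717)
(P - 4948134)*(1404589 + L) = (-874788 - 4948134)*(1404589 - 419717) = -5822922*984872 = -5734832835984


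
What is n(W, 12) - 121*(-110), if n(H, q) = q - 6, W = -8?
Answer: 13316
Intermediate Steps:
n(H, q) = -6 + q
n(W, 12) - 121*(-110) = (-6 + 12) - 121*(-110) = 6 + 13310 = 13316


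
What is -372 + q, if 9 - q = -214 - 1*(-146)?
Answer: -295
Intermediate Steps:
q = 77 (q = 9 - (-214 - 1*(-146)) = 9 - (-214 + 146) = 9 - 1*(-68) = 9 + 68 = 77)
-372 + q = -372 + 77 = -295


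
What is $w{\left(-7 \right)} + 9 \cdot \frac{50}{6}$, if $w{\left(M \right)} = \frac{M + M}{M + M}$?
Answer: $76$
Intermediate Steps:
$w{\left(M \right)} = 1$ ($w{\left(M \right)} = \frac{2 M}{2 M} = 2 M \frac{1}{2 M} = 1$)
$w{\left(-7 \right)} + 9 \cdot \frac{50}{6} = 1 + 9 \cdot \frac{50}{6} = 1 + 9 \cdot 50 \cdot \frac{1}{6} = 1 + 9 \cdot \frac{25}{3} = 1 + 75 = 76$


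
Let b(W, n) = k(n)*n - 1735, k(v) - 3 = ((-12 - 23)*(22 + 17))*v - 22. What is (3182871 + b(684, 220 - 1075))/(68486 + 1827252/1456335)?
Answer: -80474785977680/5541132559 ≈ -14523.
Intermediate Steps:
k(v) = -19 - 1365*v (k(v) = 3 + (((-12 - 23)*(22 + 17))*v - 22) = 3 + ((-35*39)*v - 22) = 3 + (-1365*v - 22) = 3 + (-22 - 1365*v) = -19 - 1365*v)
b(W, n) = -1735 + n*(-19 - 1365*n) (b(W, n) = (-19 - 1365*n)*n - 1735 = n*(-19 - 1365*n) - 1735 = -1735 + n*(-19 - 1365*n))
(3182871 + b(684, 220 - 1075))/(68486 + 1827252/1456335) = (3182871 + (-1735 - (220 - 1075)*(19 + 1365*(220 - 1075))))/(68486 + 1827252/1456335) = (3182871 + (-1735 - 1*(-855)*(19 + 1365*(-855))))/(68486 + 1827252*(1/1456335)) = (3182871 + (-1735 - 1*(-855)*(19 - 1167075)))/(68486 + 203028/161815) = (3182871 + (-1735 - 1*(-855)*(-1167056)))/(11082265118/161815) = (3182871 + (-1735 - 997832880))*(161815/11082265118) = (3182871 - 997834615)*(161815/11082265118) = -994651744*161815/11082265118 = -80474785977680/5541132559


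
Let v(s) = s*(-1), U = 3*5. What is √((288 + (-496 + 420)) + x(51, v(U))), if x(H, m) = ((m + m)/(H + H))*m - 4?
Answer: √61387/17 ≈ 14.574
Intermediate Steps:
U = 15
v(s) = -s
x(H, m) = -4 + m²/H (x(H, m) = ((2*m)/((2*H)))*m - 4 = ((2*m)*(1/(2*H)))*m - 4 = (m/H)*m - 4 = m²/H - 4 = -4 + m²/H)
√((288 + (-496 + 420)) + x(51, v(U))) = √((288 + (-496 + 420)) + (-4 + (-1*15)²/51)) = √((288 - 76) + (-4 + (1/51)*(-15)²)) = √(212 + (-4 + (1/51)*225)) = √(212 + (-4 + 75/17)) = √(212 + 7/17) = √(3611/17) = √61387/17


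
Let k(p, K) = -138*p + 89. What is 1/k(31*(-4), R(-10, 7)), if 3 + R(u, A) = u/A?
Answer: 1/17201 ≈ 5.8136e-5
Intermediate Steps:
R(u, A) = -3 + u/A
k(p, K) = 89 - 138*p
1/k(31*(-4), R(-10, 7)) = 1/(89 - 4278*(-4)) = 1/(89 - 138*(-124)) = 1/(89 + 17112) = 1/17201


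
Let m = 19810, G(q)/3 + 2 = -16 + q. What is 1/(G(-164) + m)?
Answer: 1/19264 ≈ 5.1910e-5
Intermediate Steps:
G(q) = -54 + 3*q (G(q) = -6 + 3*(-16 + q) = -6 + (-48 + 3*q) = -54 + 3*q)
1/(G(-164) + m) = 1/((-54 + 3*(-164)) + 19810) = 1/((-54 - 492) + 19810) = 1/(-546 + 19810) = 1/19264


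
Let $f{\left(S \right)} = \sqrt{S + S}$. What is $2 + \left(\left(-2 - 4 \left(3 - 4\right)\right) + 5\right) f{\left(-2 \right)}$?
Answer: $2 + 14 i \approx 2.0 + 14.0 i$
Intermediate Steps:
$f{\left(S \right)} = \sqrt{2} \sqrt{S}$ ($f{\left(S \right)} = \sqrt{2 S} = \sqrt{2} \sqrt{S}$)
$2 + \left(\left(-2 - 4 \left(3 - 4\right)\right) + 5\right) f{\left(-2 \right)} = 2 + \left(\left(-2 - 4 \left(3 - 4\right)\right) + 5\right) \sqrt{2} \sqrt{-2} = 2 + \left(\left(-2 - -4\right) + 5\right) \sqrt{2} i \sqrt{2} = 2 + \left(\left(-2 + 4\right) + 5\right) 2 i = 2 + \left(2 + 5\right) 2 i = 2 + 7 \cdot 2 i = 2 + 14 i$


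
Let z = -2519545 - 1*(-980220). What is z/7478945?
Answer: -307865/1495789 ≈ -0.20582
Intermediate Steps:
z = -1539325 (z = -2519545 + 980220 = -1539325)
z/7478945 = -1539325/7478945 = -1539325*1/7478945 = -307865/1495789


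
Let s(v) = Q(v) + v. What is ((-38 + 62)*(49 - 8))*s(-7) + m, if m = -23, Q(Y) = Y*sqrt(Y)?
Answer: -6911 - 6888*I*sqrt(7) ≈ -6911.0 - 18224.0*I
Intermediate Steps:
Q(Y) = Y**(3/2)
s(v) = v + v**(3/2) (s(v) = v**(3/2) + v = v + v**(3/2))
((-38 + 62)*(49 - 8))*s(-7) + m = ((-38 + 62)*(49 - 8))*(-7 + (-7)**(3/2)) - 23 = (24*41)*(-7 - 7*I*sqrt(7)) - 23 = 984*(-7 - 7*I*sqrt(7)) - 23 = (-6888 - 6888*I*sqrt(7)) - 23 = -6911 - 6888*I*sqrt(7)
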